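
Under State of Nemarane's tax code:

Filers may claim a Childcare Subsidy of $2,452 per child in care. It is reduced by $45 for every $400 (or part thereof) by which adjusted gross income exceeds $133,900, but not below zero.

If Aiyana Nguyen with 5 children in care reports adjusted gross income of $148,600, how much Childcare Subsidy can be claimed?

Childcare Subsidy: base = 5 × $2,452 = $12,260. income exceeds $133,900 by $14,700, which is 37 full-or-partial $400 increments; reduction = 37 × $45 = $1,665, leaving $10,595.

$10,595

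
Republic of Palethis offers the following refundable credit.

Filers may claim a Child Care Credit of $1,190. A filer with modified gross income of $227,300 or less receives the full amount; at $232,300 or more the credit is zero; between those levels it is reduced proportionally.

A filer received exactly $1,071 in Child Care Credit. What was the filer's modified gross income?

$1,071 is 1,071/1,190 of the full $1,190, so 119/1,190 of the $5,000 range has been used: income = $227,300 + $5,000 × 119/1,190 = $227,800.

$227,800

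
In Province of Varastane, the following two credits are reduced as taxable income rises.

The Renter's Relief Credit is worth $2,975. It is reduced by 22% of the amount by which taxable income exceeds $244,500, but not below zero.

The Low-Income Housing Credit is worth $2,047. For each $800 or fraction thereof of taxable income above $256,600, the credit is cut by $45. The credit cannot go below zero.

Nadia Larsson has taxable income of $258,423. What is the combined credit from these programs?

Renter's Relief Credit: 22% of the $13,923 excess over $244,500 is $3,063.06 ≥ base, so the credit is $0.
Low-Income Housing Credit: income exceeds $256,600 by $1,823, which is 3 full-or-partial $800 increments; reduction = 3 × $45 = $135, leaving $1,912.
Total: $0 + $1,912 = $1,912.

$1,912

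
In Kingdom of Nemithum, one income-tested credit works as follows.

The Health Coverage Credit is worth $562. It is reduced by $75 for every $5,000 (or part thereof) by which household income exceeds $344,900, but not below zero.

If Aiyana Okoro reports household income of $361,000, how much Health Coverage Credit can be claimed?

Health Coverage Credit: income exceeds $344,900 by $16,100, which is 4 full-or-partial $5,000 increments; reduction = 4 × $75 = $300, leaving $262.

$262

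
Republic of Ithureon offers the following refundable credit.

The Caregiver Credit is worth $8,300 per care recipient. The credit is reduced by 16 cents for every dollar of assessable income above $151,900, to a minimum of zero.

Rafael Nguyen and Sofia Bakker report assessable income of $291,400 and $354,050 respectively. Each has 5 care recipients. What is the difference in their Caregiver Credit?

$10,024

Rafael ($291,400): Caregiver Credit: base = 5 × $8,300 = $41,500. 16% of the $139,500 excess over $151,900 is $22,320; credit = $41,500 − $22,320 = $19,180.
Sofia ($354,050): Caregiver Credit: base = 5 × $8,300 = $41,500. 16% of the $202,150 excess over $151,900 is $32,344; credit = $41,500 − $32,344 = $9,156.
Difference: |$19,180 − $9,156| = $10,024.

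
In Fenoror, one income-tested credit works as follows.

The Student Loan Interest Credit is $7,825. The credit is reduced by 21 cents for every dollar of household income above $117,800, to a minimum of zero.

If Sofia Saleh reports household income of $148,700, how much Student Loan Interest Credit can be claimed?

$1,336

Student Loan Interest Credit: 21% of the $30,900 excess over $117,800 is $6,489; credit = $7,825 − $6,489 = $1,336.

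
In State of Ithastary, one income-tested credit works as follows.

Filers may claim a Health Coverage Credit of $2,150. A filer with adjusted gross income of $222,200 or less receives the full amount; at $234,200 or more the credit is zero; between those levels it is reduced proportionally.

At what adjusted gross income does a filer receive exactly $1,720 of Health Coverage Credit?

$1,720 is 1,720/2,150 of the full $2,150, so 430/2,150 of the $12,000 range has been used: income = $222,200 + $12,000 × 430/2,150 = $224,600.

$224,600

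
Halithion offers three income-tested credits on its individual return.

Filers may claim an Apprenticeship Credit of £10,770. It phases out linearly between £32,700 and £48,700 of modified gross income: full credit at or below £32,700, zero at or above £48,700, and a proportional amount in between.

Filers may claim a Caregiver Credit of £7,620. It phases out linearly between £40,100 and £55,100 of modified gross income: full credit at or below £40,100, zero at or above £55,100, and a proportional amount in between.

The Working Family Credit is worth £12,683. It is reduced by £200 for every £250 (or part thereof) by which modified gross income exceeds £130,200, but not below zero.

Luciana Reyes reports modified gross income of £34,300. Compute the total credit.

£29,996

Apprenticeship Credit: £34,300 is £1,600 into a £16,000 phase-out range, leaving 14,400/16,000 of the credit: £10,770 × 14,400/16,000 = £9,693.
Caregiver Credit: £34,300 is at or below the £40,100 threshold, so the full £7,620 applies.
Working Family Credit: £34,300 is at or below the £130,200 threshold, so the full £12,683 applies.
Total: £9,693 + £7,620 + £12,683 = £29,996.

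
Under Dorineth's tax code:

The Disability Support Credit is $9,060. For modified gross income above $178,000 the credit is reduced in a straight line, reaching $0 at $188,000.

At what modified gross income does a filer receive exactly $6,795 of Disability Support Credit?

$180,500

$6,795 is 6,795/9,060 of the full $9,060, so 2,265/9,060 of the $10,000 range has been used: income = $178,000 + $10,000 × 2,265/9,060 = $180,500.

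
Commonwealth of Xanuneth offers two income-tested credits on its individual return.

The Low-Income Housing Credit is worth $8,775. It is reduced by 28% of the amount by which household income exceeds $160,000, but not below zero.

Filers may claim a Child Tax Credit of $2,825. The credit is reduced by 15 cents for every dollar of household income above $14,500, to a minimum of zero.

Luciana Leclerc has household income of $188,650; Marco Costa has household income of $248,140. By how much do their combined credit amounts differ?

Luciana ($188,650): Low-Income Housing Credit: 28% of the $28,650 excess over $160,000 is $8,022; credit = $8,775 − $8,022 = $753. Child Tax Credit: 15% of the $174,150 excess over $14,500 is $26,122.50 ≥ base, so the credit is $0. total $753 + $0 = $753
Marco ($248,140): Low-Income Housing Credit: 28% of the $88,140 excess over $160,000 is $24,679.20 ≥ base, so the credit is $0. Child Tax Credit: 15% of the $233,640 excess over $14,500 is $35,046 ≥ base, so the credit is $0. total $0 + $0 = $0
Difference: |$753 − $0| = $753.

$753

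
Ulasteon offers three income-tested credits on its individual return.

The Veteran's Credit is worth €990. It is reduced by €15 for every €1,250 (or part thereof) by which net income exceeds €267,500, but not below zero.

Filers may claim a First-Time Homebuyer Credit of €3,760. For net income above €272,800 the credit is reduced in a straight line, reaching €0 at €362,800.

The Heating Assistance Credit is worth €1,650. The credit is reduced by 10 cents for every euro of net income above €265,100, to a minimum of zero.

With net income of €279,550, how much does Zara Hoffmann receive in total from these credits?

Veteran's Credit: income exceeds €267,500 by €12,050, which is 10 full-or-partial €1,250 increments; reduction = 10 × €15 = €150, leaving €840.
First-Time Homebuyer Credit: €279,550 is €6,750 into a €90,000 phase-out range, leaving 83,250/90,000 of the credit: €3,760 × 83,250/90,000 = €3,478.
Heating Assistance Credit: 10% of the €14,450 excess over €265,100 is €1,445; credit = €1,650 − €1,445 = €205.
Total: €840 + €3,478 + €205 = €4,523.

€4,523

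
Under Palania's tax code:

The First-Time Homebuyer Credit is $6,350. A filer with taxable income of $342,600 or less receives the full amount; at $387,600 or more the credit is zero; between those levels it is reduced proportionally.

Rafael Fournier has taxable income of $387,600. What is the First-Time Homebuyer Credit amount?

First-Time Homebuyer Credit: $387,600 is at or above $387,600, so the credit is $0.

$0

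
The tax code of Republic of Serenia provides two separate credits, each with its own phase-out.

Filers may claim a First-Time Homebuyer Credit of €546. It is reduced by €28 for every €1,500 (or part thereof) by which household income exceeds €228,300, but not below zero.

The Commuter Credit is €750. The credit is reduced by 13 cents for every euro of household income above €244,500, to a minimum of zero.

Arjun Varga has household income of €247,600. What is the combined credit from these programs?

€529

First-Time Homebuyer Credit: income exceeds €228,300 by €19,300, which is 13 full-or-partial €1,500 increments; reduction = 13 × €28 = €364, leaving €182.
Commuter Credit: 13% of the €3,100 excess over €244,500 is €403; credit = €750 − €403 = €347.
Total: €182 + €347 = €529.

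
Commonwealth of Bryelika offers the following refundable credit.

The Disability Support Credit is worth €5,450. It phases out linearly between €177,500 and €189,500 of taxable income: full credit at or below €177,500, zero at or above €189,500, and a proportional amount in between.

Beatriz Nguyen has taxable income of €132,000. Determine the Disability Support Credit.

Disability Support Credit: €132,000 is at or below the €177,500 threshold, so the full €5,450 applies.

€5,450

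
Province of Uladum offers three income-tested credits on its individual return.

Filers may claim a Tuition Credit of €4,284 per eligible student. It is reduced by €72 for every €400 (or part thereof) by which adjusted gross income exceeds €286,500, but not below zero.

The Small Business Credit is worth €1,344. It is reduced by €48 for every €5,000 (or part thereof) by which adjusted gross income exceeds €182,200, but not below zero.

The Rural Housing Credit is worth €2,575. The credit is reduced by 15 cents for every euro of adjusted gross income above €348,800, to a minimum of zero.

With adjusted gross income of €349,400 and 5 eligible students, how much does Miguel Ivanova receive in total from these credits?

Tuition Credit: base = 5 × €4,284 = €21,420. income exceeds €286,500 by €62,900, which is 158 full-or-partial €400 increments; reduction = 158 × €72 = €11,376, leaving €10,044.
Small Business Credit: income exceeds €182,200 by €167,200 → 34 increments × €48 = €1,632 ≥ base, so the credit is €0.
Rural Housing Credit: 15% of the €600 excess over €348,800 is €90; credit = €2,575 − €90 = €2,485.
Total: €10,044 + €0 + €2,485 = €12,529.

€12,529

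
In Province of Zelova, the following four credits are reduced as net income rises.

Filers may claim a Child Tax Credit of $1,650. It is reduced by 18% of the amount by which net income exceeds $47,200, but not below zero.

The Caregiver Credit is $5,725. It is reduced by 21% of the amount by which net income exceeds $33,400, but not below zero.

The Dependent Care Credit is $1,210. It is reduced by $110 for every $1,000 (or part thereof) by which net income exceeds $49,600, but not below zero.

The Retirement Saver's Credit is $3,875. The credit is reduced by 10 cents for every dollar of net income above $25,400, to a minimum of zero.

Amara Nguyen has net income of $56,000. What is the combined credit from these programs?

Child Tax Credit: 18% of the $8,800 excess over $47,200 is $1,584; credit = $1,650 − $1,584 = $66.
Caregiver Credit: 21% of the $22,600 excess over $33,400 is $4,746; credit = $5,725 − $4,746 = $979.
Dependent Care Credit: income exceeds $49,600 by $6,400, which is 7 full-or-partial $1,000 increments; reduction = 7 × $110 = $770, leaving $440.
Retirement Saver's Credit: 10% of the $30,600 excess over $25,400 is $3,060; credit = $3,875 − $3,060 = $815.
Total: $66 + $979 + $440 + $815 = $2,300.

$2,300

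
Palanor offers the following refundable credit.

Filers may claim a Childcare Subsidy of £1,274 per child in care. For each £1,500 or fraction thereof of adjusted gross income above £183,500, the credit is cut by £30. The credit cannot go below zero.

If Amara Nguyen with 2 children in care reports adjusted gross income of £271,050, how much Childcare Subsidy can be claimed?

Childcare Subsidy: base = 2 × £1,274 = £2,548. income exceeds £183,500 by £87,550, which is 59 full-or-partial £1,500 increments; reduction = 59 × £30 = £1,770, leaving £778.

£778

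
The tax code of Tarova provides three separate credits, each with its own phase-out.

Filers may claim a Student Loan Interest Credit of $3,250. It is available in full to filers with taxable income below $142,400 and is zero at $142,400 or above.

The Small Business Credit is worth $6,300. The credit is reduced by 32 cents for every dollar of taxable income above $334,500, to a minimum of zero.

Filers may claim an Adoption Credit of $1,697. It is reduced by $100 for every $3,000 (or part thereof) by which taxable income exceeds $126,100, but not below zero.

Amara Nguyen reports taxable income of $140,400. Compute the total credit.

$10,747

Student Loan Interest Credit: $140,400 is below the $142,400 cutoff, so the full $3,250 applies.
Small Business Credit: $140,400 is at or below the $334,500 threshold, so the full $6,300 applies.
Adoption Credit: income exceeds $126,100 by $14,300, which is 5 full-or-partial $3,000 increments; reduction = 5 × $100 = $500, leaving $1,197.
Total: $3,250 + $6,300 + $1,197 = $10,747.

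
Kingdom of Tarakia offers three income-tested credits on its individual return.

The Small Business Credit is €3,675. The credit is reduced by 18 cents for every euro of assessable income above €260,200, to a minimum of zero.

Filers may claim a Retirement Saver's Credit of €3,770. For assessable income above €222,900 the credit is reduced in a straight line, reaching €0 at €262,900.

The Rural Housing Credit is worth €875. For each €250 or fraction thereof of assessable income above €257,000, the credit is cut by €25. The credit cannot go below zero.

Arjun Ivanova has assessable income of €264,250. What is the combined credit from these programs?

€3,096

Small Business Credit: 18% of the €4,050 excess over €260,200 is €729; credit = €3,675 − €729 = €2,946.
Retirement Saver's Credit: €264,250 is at or above €262,900, so the credit is €0.
Rural Housing Credit: income exceeds €257,000 by €7,250, which is 29 full-or-partial €250 increments; reduction = 29 × €25 = €725, leaving €150.
Total: €2,946 + €0 + €150 = €3,096.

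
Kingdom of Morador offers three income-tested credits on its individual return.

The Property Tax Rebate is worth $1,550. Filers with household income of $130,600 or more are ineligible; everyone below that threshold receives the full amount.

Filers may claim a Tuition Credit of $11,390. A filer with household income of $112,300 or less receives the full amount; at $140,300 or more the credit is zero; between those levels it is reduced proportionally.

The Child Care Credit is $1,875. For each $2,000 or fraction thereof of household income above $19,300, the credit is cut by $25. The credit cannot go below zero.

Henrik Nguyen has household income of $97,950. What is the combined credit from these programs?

Property Tax Rebate: $97,950 is below the $130,600 cutoff, so the full $1,550 applies.
Tuition Credit: $97,950 is at or below the $112,300 threshold, so the full $11,390 applies.
Child Care Credit: income exceeds $19,300 by $78,650, which is 40 full-or-partial $2,000 increments; reduction = 40 × $25 = $1,000, leaving $875.
Total: $1,550 + $11,390 + $875 = $13,815.

$13,815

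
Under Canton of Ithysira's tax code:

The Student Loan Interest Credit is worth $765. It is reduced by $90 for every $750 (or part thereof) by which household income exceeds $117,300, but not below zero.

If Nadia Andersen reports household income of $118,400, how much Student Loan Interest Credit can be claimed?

$585

Student Loan Interest Credit: income exceeds $117,300 by $1,100, which is 2 full-or-partial $750 increments; reduction = 2 × $90 = $180, leaving $585.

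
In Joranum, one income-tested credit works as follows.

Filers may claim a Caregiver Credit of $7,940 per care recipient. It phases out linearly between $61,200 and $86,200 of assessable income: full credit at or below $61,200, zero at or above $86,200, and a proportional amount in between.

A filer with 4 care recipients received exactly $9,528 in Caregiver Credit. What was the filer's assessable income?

$78,700

Full credit = 4 × $7,940 = $31,760.
$9,528 is 9,528/31,760 of the full $31,760, so 22,232/31,760 of the $25,000 range has been used: income = $61,200 + $25,000 × 22,232/31,760 = $78,700.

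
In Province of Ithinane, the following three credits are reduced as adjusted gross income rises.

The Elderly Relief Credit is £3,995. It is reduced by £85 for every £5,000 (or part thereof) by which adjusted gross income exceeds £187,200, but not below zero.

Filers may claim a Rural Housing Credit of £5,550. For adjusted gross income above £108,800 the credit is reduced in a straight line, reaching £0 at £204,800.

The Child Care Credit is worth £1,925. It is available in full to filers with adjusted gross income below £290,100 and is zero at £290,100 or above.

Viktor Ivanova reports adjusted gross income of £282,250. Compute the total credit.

£4,220

Elderly Relief Credit: income exceeds £187,200 by £95,050, which is 20 full-or-partial £5,000 increments; reduction = 20 × £85 = £1,700, leaving £2,295.
Rural Housing Credit: £282,250 is at or above £204,800, so the credit is £0.
Child Care Credit: £282,250 is below the £290,100 cutoff, so the full £1,925 applies.
Total: £2,295 + £0 + £1,925 = £4,220.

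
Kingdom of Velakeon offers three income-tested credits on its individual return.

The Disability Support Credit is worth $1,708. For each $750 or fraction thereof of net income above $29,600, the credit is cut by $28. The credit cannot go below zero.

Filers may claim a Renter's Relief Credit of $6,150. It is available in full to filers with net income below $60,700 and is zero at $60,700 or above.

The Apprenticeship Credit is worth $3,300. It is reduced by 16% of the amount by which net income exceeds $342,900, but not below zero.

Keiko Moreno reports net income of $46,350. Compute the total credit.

Disability Support Credit: income exceeds $29,600 by $16,750, which is 23 full-or-partial $750 increments; reduction = 23 × $28 = $644, leaving $1,064.
Renter's Relief Credit: $46,350 is below the $60,700 cutoff, so the full $6,150 applies.
Apprenticeship Credit: $46,350 is at or below the $342,900 threshold, so the full $3,300 applies.
Total: $1,064 + $6,150 + $3,300 = $10,514.

$10,514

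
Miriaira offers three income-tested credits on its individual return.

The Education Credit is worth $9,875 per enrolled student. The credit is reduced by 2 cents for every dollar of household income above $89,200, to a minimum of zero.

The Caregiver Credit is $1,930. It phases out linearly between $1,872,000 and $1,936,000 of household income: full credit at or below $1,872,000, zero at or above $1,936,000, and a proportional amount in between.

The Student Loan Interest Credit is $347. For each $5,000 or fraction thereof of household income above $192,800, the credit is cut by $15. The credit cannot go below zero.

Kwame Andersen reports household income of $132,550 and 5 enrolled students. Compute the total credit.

Education Credit: base = 5 × $9,875 = $49,375. 2% of the $43,350 excess over $89,200 is $867; credit = $49,375 − $867 = $48,508.
Caregiver Credit: $132,550 is at or below the $1,872,000 threshold, so the full $1,930 applies.
Student Loan Interest Credit: $132,550 is at or below the $192,800 threshold, so the full $347 applies.
Total: $48,508 + $1,930 + $347 = $50,785.

$50,785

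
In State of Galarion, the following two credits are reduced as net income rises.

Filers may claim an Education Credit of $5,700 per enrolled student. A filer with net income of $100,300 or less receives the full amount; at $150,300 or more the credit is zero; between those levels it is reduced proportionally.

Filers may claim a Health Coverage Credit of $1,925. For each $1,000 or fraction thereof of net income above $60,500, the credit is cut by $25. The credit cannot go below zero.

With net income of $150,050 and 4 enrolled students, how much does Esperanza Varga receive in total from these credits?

$114

Education Credit: base = 4 × $5,700 = $22,800. $150,050 is $49,750 into a $50,000 phase-out range, leaving 250/50,000 of the credit: $22,800 × 250/50,000 = $114.
Health Coverage Credit: income exceeds $60,500 by $89,550 → 90 increments × $25 = $2,250 ≥ base, so the credit is $0.
Total: $114 + $0 = $114.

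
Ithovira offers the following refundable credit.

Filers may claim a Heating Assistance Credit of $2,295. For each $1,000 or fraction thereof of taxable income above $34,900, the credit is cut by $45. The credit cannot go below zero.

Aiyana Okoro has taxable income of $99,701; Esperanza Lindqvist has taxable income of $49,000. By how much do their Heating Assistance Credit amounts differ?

$1,620

Aiyana ($99,701): Heating Assistance Credit: income exceeds $34,900 by $64,801 → 65 increments × $45 = $2,925 ≥ base, so the credit is $0.
Esperanza ($49,000): Heating Assistance Credit: income exceeds $34,900 by $14,100, which is 15 full-or-partial $1,000 increments; reduction = 15 × $45 = $675, leaving $1,620.
Difference: |$0 − $1,620| = $1,620.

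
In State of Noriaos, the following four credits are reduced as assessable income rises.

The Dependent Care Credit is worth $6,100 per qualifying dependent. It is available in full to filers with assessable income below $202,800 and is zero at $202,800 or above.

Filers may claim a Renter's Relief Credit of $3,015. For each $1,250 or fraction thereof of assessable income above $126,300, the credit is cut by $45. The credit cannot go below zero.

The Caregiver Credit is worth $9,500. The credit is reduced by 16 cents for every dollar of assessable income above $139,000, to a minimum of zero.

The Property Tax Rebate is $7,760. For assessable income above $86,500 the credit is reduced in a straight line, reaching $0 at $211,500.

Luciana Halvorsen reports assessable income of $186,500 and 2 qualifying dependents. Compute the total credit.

Dependent Care Credit: base = 2 × $6,100 = $12,200. $186,500 is below the $202,800 cutoff, so the full $12,200 applies.
Renter's Relief Credit: income exceeds $126,300 by $60,200, which is 49 full-or-partial $1,250 increments; reduction = 49 × $45 = $2,205, leaving $810.
Caregiver Credit: 16% of the $47,500 excess over $139,000 is $7,600; credit = $9,500 − $7,600 = $1,900.
Property Tax Rebate: $186,500 is $100,000 into a $125,000 phase-out range, leaving 25,000/125,000 of the credit: $7,760 × 25,000/125,000 = $1,552.
Total: $12,200 + $810 + $1,900 + $1,552 = $16,462.

$16,462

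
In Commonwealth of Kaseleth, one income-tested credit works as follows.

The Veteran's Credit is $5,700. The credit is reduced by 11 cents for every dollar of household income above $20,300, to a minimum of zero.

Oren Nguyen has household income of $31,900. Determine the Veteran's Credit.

Veteran's Credit: 11% of the $11,600 excess over $20,300 is $1,276; credit = $5,700 − $1,276 = $4,424.

$4,424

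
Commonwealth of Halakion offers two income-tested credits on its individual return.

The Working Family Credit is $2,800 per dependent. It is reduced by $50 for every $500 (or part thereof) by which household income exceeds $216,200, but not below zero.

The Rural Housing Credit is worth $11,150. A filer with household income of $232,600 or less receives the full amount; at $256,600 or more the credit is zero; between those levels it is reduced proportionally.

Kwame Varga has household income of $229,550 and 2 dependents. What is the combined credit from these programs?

$15,400

Working Family Credit: base = 2 × $2,800 = $5,600. income exceeds $216,200 by $13,350, which is 27 full-or-partial $500 increments; reduction = 27 × $50 = $1,350, leaving $4,250.
Rural Housing Credit: $229,550 is at or below the $232,600 threshold, so the full $11,150 applies.
Total: $4,250 + $11,150 = $15,400.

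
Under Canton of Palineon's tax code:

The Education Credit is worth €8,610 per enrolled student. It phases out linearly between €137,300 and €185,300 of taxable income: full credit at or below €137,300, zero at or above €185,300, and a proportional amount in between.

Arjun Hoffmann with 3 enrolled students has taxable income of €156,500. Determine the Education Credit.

Education Credit: base = 3 × €8,610 = €25,830. €156,500 is €19,200 into a €48,000 phase-out range, leaving 28,800/48,000 of the credit: €25,830 × 28,800/48,000 = €15,498.

€15,498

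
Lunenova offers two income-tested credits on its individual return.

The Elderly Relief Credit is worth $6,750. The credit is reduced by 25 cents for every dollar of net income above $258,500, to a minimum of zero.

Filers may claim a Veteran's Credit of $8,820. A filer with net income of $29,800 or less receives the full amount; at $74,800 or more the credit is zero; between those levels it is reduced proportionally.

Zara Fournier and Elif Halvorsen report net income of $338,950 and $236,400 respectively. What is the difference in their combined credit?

$6,750

Zara ($338,950): Elderly Relief Credit: 25% of the $80,450 excess over $258,500 is $20,112.50 ≥ base, so the credit is $0. Veteran's Credit: $338,950 is at or above $74,800, so the credit is $0. total $0 + $0 = $0
Elif ($236,400): Elderly Relief Credit: $236,400 is at or below the $258,500 threshold, so the full $6,750 applies. Veteran's Credit: $236,400 is at or above $74,800, so the credit is $0. total $6,750 + $0 = $6,750
Difference: |$0 − $6,750| = $6,750.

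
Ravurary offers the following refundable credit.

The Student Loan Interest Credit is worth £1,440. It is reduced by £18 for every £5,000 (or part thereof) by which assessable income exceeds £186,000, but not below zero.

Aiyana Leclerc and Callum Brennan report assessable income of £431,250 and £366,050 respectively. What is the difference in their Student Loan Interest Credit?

Aiyana (£431,250): Student Loan Interest Credit: income exceeds £186,000 by £245,250, which is 50 full-or-partial £5,000 increments; reduction = 50 × £18 = £900, leaving £540.
Callum (£366,050): Student Loan Interest Credit: income exceeds £186,000 by £180,050, which is 37 full-or-partial £5,000 increments; reduction = 37 × £18 = £666, leaving £774.
Difference: |£540 − £774| = £234.

£234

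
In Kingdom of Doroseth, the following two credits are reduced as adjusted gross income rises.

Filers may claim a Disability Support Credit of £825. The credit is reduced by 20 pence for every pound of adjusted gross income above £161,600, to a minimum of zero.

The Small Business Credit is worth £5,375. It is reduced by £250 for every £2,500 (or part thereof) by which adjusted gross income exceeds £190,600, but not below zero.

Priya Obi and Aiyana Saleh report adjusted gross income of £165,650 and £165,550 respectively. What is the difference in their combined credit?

£20

Priya (£165,650): Disability Support Credit: 20% of the £4,050 excess over £161,600 is £810; credit = £825 − £810 = £15. Small Business Credit: £165,650 is at or below the £190,600 threshold, so the full £5,375 applies. total £15 + £5,375 = £5,390
Aiyana (£165,550): Disability Support Credit: 20% of the £3,950 excess over £161,600 is £790; credit = £825 − £790 = £35. Small Business Credit: £165,550 is at or below the £190,600 threshold, so the full £5,375 applies. total £35 + £5,375 = £5,410
Difference: |£5,390 − £5,410| = £20.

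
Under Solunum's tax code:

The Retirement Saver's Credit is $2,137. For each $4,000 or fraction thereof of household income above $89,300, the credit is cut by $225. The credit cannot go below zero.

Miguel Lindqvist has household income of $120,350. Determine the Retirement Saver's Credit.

Retirement Saver's Credit: income exceeds $89,300 by $31,050, which is 8 full-or-partial $4,000 increments; reduction = 8 × $225 = $1,800, leaving $337.

$337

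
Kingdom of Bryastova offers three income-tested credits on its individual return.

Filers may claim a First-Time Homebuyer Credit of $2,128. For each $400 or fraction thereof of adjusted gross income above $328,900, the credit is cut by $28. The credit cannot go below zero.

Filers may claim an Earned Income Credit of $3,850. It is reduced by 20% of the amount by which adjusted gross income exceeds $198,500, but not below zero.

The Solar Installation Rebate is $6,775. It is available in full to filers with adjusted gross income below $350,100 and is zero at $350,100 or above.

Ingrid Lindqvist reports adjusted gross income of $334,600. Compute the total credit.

First-Time Homebuyer Credit: income exceeds $328,900 by $5,700, which is 15 full-or-partial $400 increments; reduction = 15 × $28 = $420, leaving $1,708.
Earned Income Credit: 20% of the $136,100 excess over $198,500 is $27,220 ≥ base, so the credit is $0.
Solar Installation Rebate: $334,600 is below the $350,100 cutoff, so the full $6,775 applies.
Total: $1,708 + $0 + $6,775 = $8,483.

$8,483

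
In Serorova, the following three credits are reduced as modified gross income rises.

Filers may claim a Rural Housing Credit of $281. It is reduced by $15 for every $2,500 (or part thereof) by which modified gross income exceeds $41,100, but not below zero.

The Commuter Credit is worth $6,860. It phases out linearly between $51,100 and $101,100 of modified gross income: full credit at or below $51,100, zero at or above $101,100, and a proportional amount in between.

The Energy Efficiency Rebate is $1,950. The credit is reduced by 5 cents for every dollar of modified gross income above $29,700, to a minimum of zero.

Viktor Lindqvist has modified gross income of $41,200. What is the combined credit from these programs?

Rural Housing Credit: income exceeds $41,100 by $100, which is 1 full-or-partial $2,500 increment; reduction = 1 × $15 = $15, leaving $266.
Commuter Credit: $41,200 is at or below the $51,100 threshold, so the full $6,860 applies.
Energy Efficiency Rebate: 5% of the $11,500 excess over $29,700 is $575; credit = $1,950 − $575 = $1,375.
Total: $266 + $6,860 + $1,375 = $8,501.

$8,501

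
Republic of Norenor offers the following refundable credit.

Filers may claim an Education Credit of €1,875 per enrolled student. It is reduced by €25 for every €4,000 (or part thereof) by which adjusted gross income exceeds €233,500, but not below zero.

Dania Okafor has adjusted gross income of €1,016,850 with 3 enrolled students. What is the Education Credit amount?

€725

Education Credit: base = 3 × €1,875 = €5,625. income exceeds €233,500 by €783,350, which is 196 full-or-partial €4,000 increments; reduction = 196 × €25 = €4,900, leaving €725.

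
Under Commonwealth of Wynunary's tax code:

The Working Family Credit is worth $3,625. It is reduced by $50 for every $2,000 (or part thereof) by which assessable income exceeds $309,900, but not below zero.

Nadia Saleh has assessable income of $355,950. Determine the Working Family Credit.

Working Family Credit: income exceeds $309,900 by $46,050, which is 24 full-or-partial $2,000 increments; reduction = 24 × $50 = $1,200, leaving $2,425.

$2,425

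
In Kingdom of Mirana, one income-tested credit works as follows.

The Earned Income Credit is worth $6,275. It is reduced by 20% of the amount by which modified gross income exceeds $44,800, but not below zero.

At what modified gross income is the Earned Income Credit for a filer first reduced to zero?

The credit falls by 20% of each dollar above $44,800, so it reaches zero when the excess is $6,275 / 20% = $31,375: income = $44,800 + $31,375 = $76,175.

$76,175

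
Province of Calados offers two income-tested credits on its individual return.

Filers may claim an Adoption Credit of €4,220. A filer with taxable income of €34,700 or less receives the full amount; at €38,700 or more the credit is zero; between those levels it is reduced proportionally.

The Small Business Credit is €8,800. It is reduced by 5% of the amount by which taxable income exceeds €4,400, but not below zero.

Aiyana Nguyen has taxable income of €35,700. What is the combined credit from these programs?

Adoption Credit: €35,700 is €1,000 into a €4,000 phase-out range, leaving 3,000/4,000 of the credit: €4,220 × 3,000/4,000 = €3,165.
Small Business Credit: 5% of the €31,300 excess over €4,400 is €1,565; credit = €8,800 − €1,565 = €7,235.
Total: €3,165 + €7,235 = €10,400.

€10,400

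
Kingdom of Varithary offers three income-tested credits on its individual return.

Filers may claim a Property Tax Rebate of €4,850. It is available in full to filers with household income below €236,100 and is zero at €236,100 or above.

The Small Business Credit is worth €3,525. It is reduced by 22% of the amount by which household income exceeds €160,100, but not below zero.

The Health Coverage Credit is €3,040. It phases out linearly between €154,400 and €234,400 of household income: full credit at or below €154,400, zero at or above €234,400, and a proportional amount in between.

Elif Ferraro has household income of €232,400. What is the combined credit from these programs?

Property Tax Rebate: €232,400 is below the €236,100 cutoff, so the full €4,850 applies.
Small Business Credit: 22% of the €72,300 excess over €160,100 is €15,906 ≥ base, so the credit is €0.
Health Coverage Credit: €232,400 is €78,000 into a €80,000 phase-out range, leaving 2,000/80,000 of the credit: €3,040 × 2,000/80,000 = €76.
Total: €4,850 + €0 + €76 = €4,926.

€4,926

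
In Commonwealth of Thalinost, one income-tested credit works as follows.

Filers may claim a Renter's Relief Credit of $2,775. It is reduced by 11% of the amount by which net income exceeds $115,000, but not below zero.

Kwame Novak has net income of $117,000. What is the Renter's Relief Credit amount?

$2,555

Renter's Relief Credit: 11% of the $2,000 excess over $115,000 is $220; credit = $2,775 − $220 = $2,555.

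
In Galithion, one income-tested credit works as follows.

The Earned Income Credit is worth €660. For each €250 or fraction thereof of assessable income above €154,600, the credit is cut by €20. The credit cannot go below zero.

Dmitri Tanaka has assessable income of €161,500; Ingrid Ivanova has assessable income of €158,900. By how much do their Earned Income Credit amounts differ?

€200

Dmitri (€161,500): Earned Income Credit: income exceeds €154,600 by €6,900, which is 28 full-or-partial €250 increments; reduction = 28 × €20 = €560, leaving €100.
Ingrid (€158,900): Earned Income Credit: income exceeds €154,600 by €4,300, which is 18 full-or-partial €250 increments; reduction = 18 × €20 = €360, leaving €300.
Difference: |€100 − €300| = €200.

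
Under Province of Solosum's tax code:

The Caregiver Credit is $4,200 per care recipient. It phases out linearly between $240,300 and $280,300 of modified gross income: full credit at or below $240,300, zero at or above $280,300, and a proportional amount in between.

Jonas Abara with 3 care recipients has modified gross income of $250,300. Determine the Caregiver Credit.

Caregiver Credit: base = 3 × $4,200 = $12,600. $250,300 is $10,000 into a $40,000 phase-out range, leaving 30,000/40,000 of the credit: $12,600 × 30,000/40,000 = $9,450.

$9,450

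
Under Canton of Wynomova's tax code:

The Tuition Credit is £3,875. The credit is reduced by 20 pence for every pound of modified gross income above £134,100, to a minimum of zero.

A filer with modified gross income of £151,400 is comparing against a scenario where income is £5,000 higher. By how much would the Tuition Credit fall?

At £151,400 — 20% of the £17,300 excess over £134,100 is £3,460; credit = £3,875 − £3,460 = £415.
At £156,400 — 20% of the £22,300 excess over £134,100 is £4,460 ≥ base, so the credit is £0.
Lost: £415 − £0 = £415.

£415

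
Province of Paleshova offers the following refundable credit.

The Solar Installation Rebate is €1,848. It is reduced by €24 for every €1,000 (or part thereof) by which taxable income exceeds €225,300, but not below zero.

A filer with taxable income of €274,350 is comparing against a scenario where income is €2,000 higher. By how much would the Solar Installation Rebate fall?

€48

At €274,350 — income exceeds €225,300 by €49,050, which is 50 full-or-partial €1,000 increments; reduction = 50 × €24 = €1,200, leaving €648.
At €276,350 — income exceeds €225,300 by €51,050, which is 52 full-or-partial €1,000 increments; reduction = 52 × €24 = €1,248, leaving €600.
Lost: €648 − €600 = €48.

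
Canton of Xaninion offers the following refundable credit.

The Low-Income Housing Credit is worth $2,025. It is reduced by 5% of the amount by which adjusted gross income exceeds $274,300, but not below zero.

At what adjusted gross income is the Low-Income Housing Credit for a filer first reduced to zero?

$314,800

The credit falls by 5% of each dollar above $274,300, so it reaches zero when the excess is $2,025 / 5% = $40,500: income = $274,300 + $40,500 = $314,800.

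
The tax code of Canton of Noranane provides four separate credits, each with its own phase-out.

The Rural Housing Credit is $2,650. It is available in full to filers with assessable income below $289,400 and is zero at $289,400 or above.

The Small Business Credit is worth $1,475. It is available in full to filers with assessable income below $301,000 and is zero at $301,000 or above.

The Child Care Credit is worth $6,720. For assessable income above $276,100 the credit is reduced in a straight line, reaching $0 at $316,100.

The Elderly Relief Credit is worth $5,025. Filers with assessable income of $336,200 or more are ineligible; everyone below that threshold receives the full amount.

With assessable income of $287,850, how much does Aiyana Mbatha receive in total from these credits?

Rural Housing Credit: $287,850 is below the $289,400 cutoff, so the full $2,650 applies.
Small Business Credit: $287,850 is below the $301,000 cutoff, so the full $1,475 applies.
Child Care Credit: $287,850 is $11,750 into a $40,000 phase-out range, leaving 28,250/40,000 of the credit: $6,720 × 28,250/40,000 = $4,746.
Elderly Relief Credit: $287,850 is below the $336,200 cutoff, so the full $5,025 applies.
Total: $2,650 + $1,475 + $4,746 + $5,025 = $13,896.

$13,896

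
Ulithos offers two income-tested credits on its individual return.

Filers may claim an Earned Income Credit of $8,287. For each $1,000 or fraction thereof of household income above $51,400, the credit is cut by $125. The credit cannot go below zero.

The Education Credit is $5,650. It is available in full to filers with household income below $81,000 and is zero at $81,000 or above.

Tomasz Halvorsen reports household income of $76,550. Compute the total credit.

$10,687

Earned Income Credit: income exceeds $51,400 by $25,150, which is 26 full-or-partial $1,000 increments; reduction = 26 × $125 = $3,250, leaving $5,037.
Education Credit: $76,550 is below the $81,000 cutoff, so the full $5,650 applies.
Total: $5,037 + $5,650 = $10,687.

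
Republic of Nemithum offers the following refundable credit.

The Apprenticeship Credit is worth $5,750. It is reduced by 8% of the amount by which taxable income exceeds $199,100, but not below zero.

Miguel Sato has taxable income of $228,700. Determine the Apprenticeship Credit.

Apprenticeship Credit: 8% of the $29,600 excess over $199,100 is $2,368; credit = $5,750 − $2,368 = $3,382.

$3,382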